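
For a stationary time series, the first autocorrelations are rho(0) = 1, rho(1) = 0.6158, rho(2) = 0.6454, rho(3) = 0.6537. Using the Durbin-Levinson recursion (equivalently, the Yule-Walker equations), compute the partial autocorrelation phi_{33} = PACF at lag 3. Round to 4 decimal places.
\phi_{33} = 0.3210

The PACF at lag k is phi_{kk}, the last component of the solution
to the Yule-Walker system G_k phi = r_k where
  (G_k)_{ij} = rho(|i - j|), (r_k)_i = rho(i), i,j = 1..k.
Equivalently, Durbin-Levinson gives phi_{kk} iteratively:
  phi_{11} = rho(1)
  phi_{kk} = [rho(k) - sum_{j=1..k-1} phi_{k-1,j} rho(k-j)]
            / [1 - sum_{j=1..k-1} phi_{k-1,j} rho(j)],
  phi_{k,j} = phi_{k-1,j} - phi_{kk} phi_{k-1,k-j},  j = 1..k-1.
Step k = 1:
  phi_11 = rho(1) = 0.6158.
Step k = 2:
  phi_22 = [rho(2) - phi_11 rho(1)] / [1 - phi_11 rho(1)] = [0.6454 - (0.6158)(0.6158)] / [1 - (0.6158)(0.6158)]
         = 0.26619036 / 0.62079036 = 0.428793.
  Update: phi_21 = phi_11 - phi_22 phi_11 = 0.6158 - (0.428793)(0.6158) = 0.351749.
Step k = 3:
  phi_33 = [rho(3) - phi_21 rho(2) - phi_22 rho(1)] / [1 - phi_21 rho(1) - phi_22 rho(2)]
    numerator   = 0.6537 - (0.351749)(0.6454) - (0.428793)(0.6158) = 0.16263036
    denominator = 1 - (0.351749)(0.6158) - (0.428793)(0.6454) = 0.50664988
  phi_33 = 0.16263036 / 0.50664988 = 0.321.
Therefore phi_{33} = 0.3210.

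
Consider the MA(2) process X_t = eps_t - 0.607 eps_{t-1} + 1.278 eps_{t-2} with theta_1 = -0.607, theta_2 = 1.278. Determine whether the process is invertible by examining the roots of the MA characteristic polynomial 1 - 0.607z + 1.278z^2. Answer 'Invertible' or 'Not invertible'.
\text{Not invertible}

The MA(q) characteristic polynomial is P(z) = 1 - 0.607z + 1.278z^2.
Invertibility requires all roots to lie outside the unit circle, i.e. |z| > 1 for every root.
Set 1 + (-0.607) z + (1.278) z^2 = 0, i.e. a z^2 + b z + c = 0 with a = 1.278, b = -0.607, c = 1.
Discriminant D = b^2 - 4ac = (-0.607)^2 - 4*(1.278)*1 = 0.368449 - (5.112) = -4.743551.
D < 0, so the roots are the complex-conjugate pair z = (-b +/- i sqrt(-D)) / (2a) = 0.2375 +/- 0.8521i.
For a conjugate pair |z|^2 = z * conj(z) = (product of roots) = c/a = 1/(1.278) = 0.782473, so |z| = sqrt(0.782473) = 0.8846 for both roots.
Moduli of all roots: 0.8846, 0.8846.
All moduli strictly greater than 1? No.
Verdict: Not invertible.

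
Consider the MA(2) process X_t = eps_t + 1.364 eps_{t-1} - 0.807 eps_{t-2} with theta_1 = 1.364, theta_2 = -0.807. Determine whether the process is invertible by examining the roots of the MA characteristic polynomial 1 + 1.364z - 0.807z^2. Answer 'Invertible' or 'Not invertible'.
\text{Not invertible}

The MA(q) characteristic polynomial is P(z) = 1 + 1.364z - 0.807z^2.
Invertibility requires all roots to lie outside the unit circle, i.e. |z| > 1 for every root.
Set 1 + (1.364) z + (-0.807) z^2 = 0, i.e. a z^2 + b z + c = 0 with a = -0.807, b = 1.364, c = 1.
Discriminant D = b^2 - 4ac = (1.364)^2 - 4*(-0.807)*1 = 1.860496 - (-3.228) = 5.088496.
D >= 0, so the roots are real: z = (-b +/- sqrt(D)) / (2a) = (-1.364 +/- 2.255769) / (-1.614).
  z_1 = (-1.364 + 2.255769) / (-1.614) = -0.5525,   |z_1| = 0.5525.
  z_2 = (-1.364 - 2.255769) / (-1.614) = 2.2427,   |z_2| = 2.2427.
Moduli of all roots: 0.5525, 2.2427.
All moduli strictly greater than 1? No.
Verdict: Not invertible.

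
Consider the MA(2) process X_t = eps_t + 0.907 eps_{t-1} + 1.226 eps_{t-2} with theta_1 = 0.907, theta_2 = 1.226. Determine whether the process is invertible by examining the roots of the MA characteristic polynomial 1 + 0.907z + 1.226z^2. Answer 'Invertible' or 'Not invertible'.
\text{Not invertible}

The MA(q) characteristic polynomial is P(z) = 1 + 0.907z + 1.226z^2.
Invertibility requires all roots to lie outside the unit circle, i.e. |z| > 1 for every root.
Set 1 + (0.907) z + (1.226) z^2 = 0, i.e. a z^2 + b z + c = 0 with a = 1.226, b = 0.907, c = 1.
Discriminant D = b^2 - 4ac = (0.907)^2 - 4*(1.226)*1 = 0.822649 - (4.904) = -4.081351.
D < 0, so the roots are the complex-conjugate pair z = (-b +/- i sqrt(-D)) / (2a) = -0.3699 +/- 0.8239i.
For a conjugate pair |z|^2 = z * conj(z) = (product of roots) = c/a = 1/(1.226) = 0.815661, so |z| = sqrt(0.815661) = 0.9031 for both roots.
Moduli of all roots: 0.9031, 0.9031.
All moduli strictly greater than 1? No.
Verdict: Not invertible.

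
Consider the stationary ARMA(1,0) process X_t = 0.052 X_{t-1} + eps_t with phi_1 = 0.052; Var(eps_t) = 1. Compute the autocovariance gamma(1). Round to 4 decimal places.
\gamma(1) = 0.0521

Multiply the model equation by X_{t-k} and take expectations. With theta_0 = psi_0 = 1 and psi_j the MA(infinity) weights, this gives
  gamma(k) - sum_i phi_i gamma(k-i) = c_k,
  c_k = sigma^2 * sum_{j=k..q} theta_j psi_{j-k}   (c_k = 0 for k > q),
using gamma(-m) = gamma(m).
Pure AR (q = 0): c_0 = sigma^2 = 1, c_k = 0 for k >= 1.
Equations for k = 0 and k = 1 (AR order 1):
  gamma(0) = phi_1 gamma(1) + c_0
  gamma(1) = phi_1 gamma(0) + c_1
Substituting the second into the first: gamma(0) (1 - phi_1^2) = c_0 + phi_1 c_1, so
  gamma(0) = c_0 / (1 - phi_1^2) = 1 / (1 - (0.052)^2) = 1 / 0.997296 = 1.002711.
  gamma(1) = phi_1 gamma(0) = (0.052)(1.002711) = 0.052141.
Therefore gamma(1) = 0.0521 (to 4 decimal places).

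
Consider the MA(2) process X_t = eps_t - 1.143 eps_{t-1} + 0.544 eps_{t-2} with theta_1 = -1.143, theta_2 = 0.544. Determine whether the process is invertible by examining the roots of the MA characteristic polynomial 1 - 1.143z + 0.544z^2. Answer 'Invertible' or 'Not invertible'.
\text{Invertible}

The MA(q) characteristic polynomial is P(z) = 1 - 1.143z + 0.544z^2.
Invertibility requires all roots to lie outside the unit circle, i.e. |z| > 1 for every root.
Set 1 + (-1.143) z + (0.544) z^2 = 0, i.e. a z^2 + b z + c = 0 with a = 0.544, b = -1.143, c = 1.
Discriminant D = b^2 - 4ac = (-1.143)^2 - 4*(0.544)*1 = 1.306449 - (2.176) = -0.869551.
D < 0, so the roots are the complex-conjugate pair z = (-b +/- i sqrt(-D)) / (2a) = 1.0506 +/- 0.8571i.
For a conjugate pair |z|^2 = z * conj(z) = (product of roots) = c/a = 1/(0.544) = 1.838235, so |z| = sqrt(1.838235) = 1.3558 for both roots.
Moduli of all roots: 1.3558, 1.3558.
All moduli strictly greater than 1? Yes.
Verdict: Invertible.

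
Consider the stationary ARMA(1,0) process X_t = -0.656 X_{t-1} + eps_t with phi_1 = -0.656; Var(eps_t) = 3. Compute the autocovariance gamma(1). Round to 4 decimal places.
\gamma(1) = -3.4547

Multiply the model equation by X_{t-k} and take expectations. With theta_0 = psi_0 = 1 and psi_j the MA(infinity) weights, this gives
  gamma(k) - sum_i phi_i gamma(k-i) = c_k,
  c_k = sigma^2 * sum_{j=k..q} theta_j psi_{j-k}   (c_k = 0 for k > q),
using gamma(-m) = gamma(m).
Pure AR (q = 0): c_0 = sigma^2 = 3, c_k = 0 for k >= 1.
Equations for k = 0 and k = 1 (AR order 1):
  gamma(0) = phi_1 gamma(1) + c_0
  gamma(1) = phi_1 gamma(0) + c_1
Substituting the second into the first: gamma(0) (1 - phi_1^2) = c_0 + phi_1 c_1, so
  gamma(0) = c_0 / (1 - phi_1^2) = 3 / (1 - (-0.656)^2) = 3 / 0.569664 = 5.266262.
  gamma(1) = phi_1 gamma(0) = (-0.656)(5.266262) = -3.454668.
Therefore gamma(1) = -3.4547 (to 4 decimal places).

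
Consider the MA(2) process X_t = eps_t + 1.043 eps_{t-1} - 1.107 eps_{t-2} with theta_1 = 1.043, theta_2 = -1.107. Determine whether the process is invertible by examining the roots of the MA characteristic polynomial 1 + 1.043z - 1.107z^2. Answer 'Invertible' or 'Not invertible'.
\text{Not invertible}

The MA(q) characteristic polynomial is P(z) = 1 + 1.043z - 1.107z^2.
Invertibility requires all roots to lie outside the unit circle, i.e. |z| > 1 for every root.
Set 1 + (1.043) z + (-1.107) z^2 = 0, i.e. a z^2 + b z + c = 0 with a = -1.107, b = 1.043, c = 1.
Discriminant D = b^2 - 4ac = (1.043)^2 - 4*(-1.107)*1 = 1.087849 - (-4.428) = 5.515849.
D >= 0, so the roots are real: z = (-b +/- sqrt(D)) / (2a) = (-1.043 +/- 2.348584) / (-2.214).
  z_1 = (-1.043 + 2.348584) / (-2.214) = -0.5897,   |z_1| = 0.5897.
  z_2 = (-1.043 - 2.348584) / (-2.214) = 1.5319,   |z_2| = 1.5319.
Moduli of all roots: 0.5897, 1.5319.
All moduli strictly greater than 1? No.
Verdict: Not invertible.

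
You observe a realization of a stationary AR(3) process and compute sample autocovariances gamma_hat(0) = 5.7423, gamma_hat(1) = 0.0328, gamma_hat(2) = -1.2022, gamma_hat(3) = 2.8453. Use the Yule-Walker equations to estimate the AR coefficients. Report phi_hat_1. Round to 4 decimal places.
\hat\phi_{1} = 0.1160

The Yule-Walker equations for an AR(p) process read, in matrix form,
  Gamma_p phi = r_p,   with   (Gamma_p)_{ij} = gamma(|i - j|),
                       (r_p)_i = gamma(i),   i,j = 1..p.
Substitute the sample gammas (Toeplitz matrix and right-hand side of size 3):
  Gamma_p = [[5.7423, 0.0328, -1.2022], [0.0328, 5.7423, 0.0328], [-1.2022, 0.0328, 5.7423]]
  r_p     = [0.0328, -1.2022, 2.8453]
Written out (R1..R3):
  (R1) 5.7423 phi_1 + 0.0328 phi_2 - 1.2022 phi_3 = 0.0328
  (R2) 0.0328 phi_1 + 5.7423 phi_2 + 0.0328 phi_3 = -1.2022
  (R3) -1.2022 phi_1 + 0.0328 phi_2 + 5.7423 phi_3 = 2.8453
Gaussian elimination:
  R2 <- R2 - (0.0328/5.7423) R1 = R2 - (0.005712) R1:  5.742113 phi_2 + 0.039667 phi_3 = -1.202387
  R3 <- R3 - (-1.2022/5.7423) R1 = R3 - (-0.209359) R1:  0.039667 phi_2 + 5.490609 phi_3 = 2.852167
  R3 <- R3 - (0.039667/5.742113) R2 = R3 - (0.006908) R2:  5.490335 phi_3 = 2.860473
Back-substitution:
  phi_hat_3 = 2.860473 / 5.490335 = 0.521002
  phi_hat_2 = (-1.202387 - (0.039667)(0.521002)) / 5.742113 = -0.212997
  phi_hat_1 = (0.0328 - (0.0328)(-0.212997) - (-1.2022)(0.521002)) / 5.7423 = 0.116005
So phi_hat = [0.1160, -0.2130, 0.5210].
Therefore phi_hat_1 = 0.1160.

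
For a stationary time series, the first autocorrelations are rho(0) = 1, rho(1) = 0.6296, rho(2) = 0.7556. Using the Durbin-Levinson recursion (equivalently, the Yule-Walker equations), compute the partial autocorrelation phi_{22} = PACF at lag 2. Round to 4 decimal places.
\phi_{22} = 0.5951

The PACF at lag k is phi_{kk}, the last component of the solution
to the Yule-Walker system G_k phi = r_k where
  (G_k)_{ij} = rho(|i - j|), (r_k)_i = rho(i), i,j = 1..k.
Equivalently, Durbin-Levinson gives phi_{kk} iteratively:
  phi_{11} = rho(1)
  phi_{kk} = [rho(k) - sum_{j=1..k-1} phi_{k-1,j} rho(k-j)]
            / [1 - sum_{j=1..k-1} phi_{k-1,j} rho(j)],
  phi_{k,j} = phi_{k-1,j} - phi_{kk} phi_{k-1,k-j},  j = 1..k-1.
Step k = 1:
  phi_11 = rho(1) = 0.6296.
Step k = 2:
  phi_22 = [rho(2) - phi_11 rho(1)] / [1 - phi_11 rho(1)] = [0.7556 - (0.6296)(0.6296)] / [1 - (0.6296)(0.6296)]
         = 0.35920384 / 0.60360384 = 0.5951.
Therefore phi_{22} = 0.5951.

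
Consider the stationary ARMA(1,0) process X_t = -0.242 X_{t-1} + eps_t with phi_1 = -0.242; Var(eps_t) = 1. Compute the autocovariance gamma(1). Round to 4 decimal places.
\gamma(1) = -0.2571

Multiply the model equation by X_{t-k} and take expectations. With theta_0 = psi_0 = 1 and psi_j the MA(infinity) weights, this gives
  gamma(k) - sum_i phi_i gamma(k-i) = c_k,
  c_k = sigma^2 * sum_{j=k..q} theta_j psi_{j-k}   (c_k = 0 for k > q),
using gamma(-m) = gamma(m).
Pure AR (q = 0): c_0 = sigma^2 = 1, c_k = 0 for k >= 1.
Equations for k = 0 and k = 1 (AR order 1):
  gamma(0) = phi_1 gamma(1) + c_0
  gamma(1) = phi_1 gamma(0) + c_1
Substituting the second into the first: gamma(0) (1 - phi_1^2) = c_0 + phi_1 c_1, so
  gamma(0) = c_0 / (1 - phi_1^2) = 1 / (1 - (-0.242)^2) = 1 / 0.941436 = 1.062207.
  gamma(1) = phi_1 gamma(0) = (-0.242)(1.062207) = -0.257054.
Therefore gamma(1) = -0.2571 (to 4 decimal places).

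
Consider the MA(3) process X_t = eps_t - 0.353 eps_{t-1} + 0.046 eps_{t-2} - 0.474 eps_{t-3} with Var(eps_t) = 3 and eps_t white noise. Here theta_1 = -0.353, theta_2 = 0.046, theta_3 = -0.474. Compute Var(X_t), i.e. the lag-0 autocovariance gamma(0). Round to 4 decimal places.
\gamma(0) = 4.0542

For an MA(q) process X_t = eps_t + sum_i theta_i eps_{t-i} with
Var(eps_t) = sigma^2, the variance is
  gamma(0) = sigma^2 * (1 + sum_i theta_i^2).
  sum_i theta_i^2 = (-0.353)^2 + (0.046)^2 + (-0.474)^2 = 0.124609 + 0.002116 + 0.224676 = 0.351401.
  gamma(0) = 3 * (1 + 0.351401) = 3 * 1.351401 = 4.054203, which rounds to 4.0542.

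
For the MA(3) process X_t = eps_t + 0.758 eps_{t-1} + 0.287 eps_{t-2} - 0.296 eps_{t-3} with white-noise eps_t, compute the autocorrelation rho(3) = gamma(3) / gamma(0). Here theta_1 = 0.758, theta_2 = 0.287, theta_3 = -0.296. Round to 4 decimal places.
\rho(3) = -0.1697

For an MA(q) process with theta_0 = 1, the autocovariance is
  gamma(k) = sigma^2 * sum_{i=0..q-k} theta_i * theta_{i+k},
and rho(k) = gamma(k) / gamma(0). Sigma^2 cancels.
  numerator   = (1)*(-0.296) = -0.296.
  denominator = (1)^2 + (0.758)^2 + (0.287)^2 + (-0.296)^2 = 1.744549.
  rho(3) = -0.296 / 1.744549 = -0.1697.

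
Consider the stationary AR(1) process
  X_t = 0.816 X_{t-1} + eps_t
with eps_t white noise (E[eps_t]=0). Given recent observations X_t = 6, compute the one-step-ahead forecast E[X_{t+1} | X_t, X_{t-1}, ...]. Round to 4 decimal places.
E[X_{t+1} \mid \mathcal F_t] = 4.8960

For an AR(p) model X_t = c + sum_i phi_i X_{t-i} + eps_t, the
one-step-ahead conditional mean is
  E[X_{t+1} | X_t, ...] = c + sum_i phi_i X_{t+1-i}.
Substitute known values:
  E[X_{t+1} | ...] = (0.816) * (6)
                   = 4.8960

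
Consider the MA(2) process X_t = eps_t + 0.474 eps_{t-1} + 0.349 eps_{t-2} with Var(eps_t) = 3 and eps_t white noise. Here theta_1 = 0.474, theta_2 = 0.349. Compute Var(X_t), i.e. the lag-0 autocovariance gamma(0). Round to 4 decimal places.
\gamma(0) = 4.0394

For an MA(q) process X_t = eps_t + sum_i theta_i eps_{t-i} with
Var(eps_t) = sigma^2, the variance is
  gamma(0) = sigma^2 * (1 + sum_i theta_i^2).
  sum_i theta_i^2 = (0.474)^2 + (0.349)^2 = 0.224676 + 0.121801 = 0.346477.
  gamma(0) = 3 * (1 + 0.346477) = 3 * 1.346477 = 4.039431, which rounds to 4.0394.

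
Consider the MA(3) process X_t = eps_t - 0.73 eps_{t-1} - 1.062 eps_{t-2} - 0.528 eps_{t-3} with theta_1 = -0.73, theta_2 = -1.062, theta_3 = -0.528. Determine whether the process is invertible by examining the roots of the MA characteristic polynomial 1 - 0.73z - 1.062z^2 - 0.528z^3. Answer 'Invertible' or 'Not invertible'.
\text{Not invertible}

The MA(q) characteristic polynomial is P(z) = 1 - 0.73z - 1.062z^2 - 0.528z^3.
Invertibility requires all roots to lie outside the unit circle, i.e. |z| > 1 for every root.
Degree 3: look for a simple real root z0 first, then factor out (1 - z/z0) and solve the remaining quadratic.
Testing z0 = 0.625: P(0.625) = 1 + (-0.73)(0.625) + (-1.062)(0.625)^2 + (-0.528)(0.625)^3
  = 1 + (-0.45625) + (-0.414844) + (-0.128906) = 0.  So z_0 = 0.625 is a root, |z_0| = 0.625.
Divide out the factor (1 - 1.6 z) = (1 - z/z0) (since 1/z0 = 1.6):
  P(z) = (1 - 1.6 z)(1 + (0.87) z + (0.33) z^2)
  [check: z-coef 0.87 - (1.6) = -0.73; z^2-coef 0.33 - (1.6)(0.87) = -1.062; z^3-coef -(1.6)(0.33) = -0.528.]
Remaining roots from the quadratic factor 1 + (0.87) z + (0.33) z^2:
  Set 1 + (0.87) z + (0.33) z^2 = 0, i.e. a z^2 + b z + c = 0 with a = 0.33, b = 0.87, c = 1.
  Discriminant D = b^2 - 4ac = (0.87)^2 - 4*(0.33)*1 = 0.7569 - (1.32) = -0.5631.
  D < 0, so the roots are the complex-conjugate pair z = (-b +/- i sqrt(-D)) / (2a) = -1.3182 +/- 1.137i.
  For a conjugate pair |z|^2 = z * conj(z) = (product of roots) = c/a = 1/(0.33) = 3.030303, so |z| = sqrt(3.030303) = 1.7408 for both roots.
Moduli of all roots: 0.6250, 1.7408, 1.7408.
All moduli strictly greater than 1? No.
Verdict: Not invertible.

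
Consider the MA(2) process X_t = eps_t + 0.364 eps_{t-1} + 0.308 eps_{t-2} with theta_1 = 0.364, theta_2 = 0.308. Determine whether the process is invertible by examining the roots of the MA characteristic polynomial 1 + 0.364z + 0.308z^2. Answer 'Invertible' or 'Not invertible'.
\text{Invertible}

The MA(q) characteristic polynomial is P(z) = 1 + 0.364z + 0.308z^2.
Invertibility requires all roots to lie outside the unit circle, i.e. |z| > 1 for every root.
Set 1 + (0.364) z + (0.308) z^2 = 0, i.e. a z^2 + b z + c = 0 with a = 0.308, b = 0.364, c = 1.
Discriminant D = b^2 - 4ac = (0.364)^2 - 4*(0.308)*1 = 0.132496 - (1.232) = -1.099504.
D < 0, so the roots are the complex-conjugate pair z = (-b +/- i sqrt(-D)) / (2a) = -0.5909 +/- 1.7022i.
For a conjugate pair |z|^2 = z * conj(z) = (product of roots) = c/a = 1/(0.308) = 3.246753, so |z| = sqrt(3.246753) = 1.8019 for both roots.
Moduli of all roots: 1.8019, 1.8019.
All moduli strictly greater than 1? Yes.
Verdict: Invertible.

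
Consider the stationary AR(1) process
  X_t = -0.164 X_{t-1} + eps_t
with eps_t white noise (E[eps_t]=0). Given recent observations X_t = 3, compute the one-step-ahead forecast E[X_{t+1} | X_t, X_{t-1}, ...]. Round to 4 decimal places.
E[X_{t+1} \mid \mathcal F_t] = -0.4920

For an AR(p) model X_t = c + sum_i phi_i X_{t-i} + eps_t, the
one-step-ahead conditional mean is
  E[X_{t+1} | X_t, ...] = c + sum_i phi_i X_{t+1-i}.
Substitute known values:
  E[X_{t+1} | ...] = (-0.164) * (3)
                   = -0.4920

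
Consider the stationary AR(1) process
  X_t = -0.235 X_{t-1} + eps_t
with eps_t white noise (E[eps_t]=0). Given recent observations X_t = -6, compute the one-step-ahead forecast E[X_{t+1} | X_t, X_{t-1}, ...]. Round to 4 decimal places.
E[X_{t+1} \mid \mathcal F_t] = 1.4100

For an AR(p) model X_t = c + sum_i phi_i X_{t-i} + eps_t, the
one-step-ahead conditional mean is
  E[X_{t+1} | X_t, ...] = c + sum_i phi_i X_{t+1-i}.
Substitute known values:
  E[X_{t+1} | ...] = (-0.235) * (-6)
                   = 1.4100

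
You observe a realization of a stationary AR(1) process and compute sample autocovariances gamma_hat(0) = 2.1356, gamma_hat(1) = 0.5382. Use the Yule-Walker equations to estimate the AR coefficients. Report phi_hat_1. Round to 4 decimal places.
\hat\phi_{1} = 0.2520

The Yule-Walker equations for an AR(p) process read, in matrix form,
  Gamma_p phi = r_p,   with   (Gamma_p)_{ij} = gamma(|i - j|),
                       (r_p)_i = gamma(i),   i,j = 1..p.
Substitute the sample gammas (Toeplitz matrix and right-hand side of size 1):
  Gamma_p = [[2.1356]]
  r_p     = [0.5382]
With p = 1 this is the single equation gamma(0) phi_1 = gamma(1):
  phi_hat_1 = gamma(1) / gamma(0) = 0.5382 / 2.1356 = 0.2520.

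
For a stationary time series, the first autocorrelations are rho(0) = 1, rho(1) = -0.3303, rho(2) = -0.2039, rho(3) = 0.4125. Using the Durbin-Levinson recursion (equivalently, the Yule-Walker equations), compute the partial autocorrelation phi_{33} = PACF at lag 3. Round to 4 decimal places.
\phi_{33} = 0.2631

The PACF at lag k is phi_{kk}, the last component of the solution
to the Yule-Walker system G_k phi = r_k where
  (G_k)_{ij} = rho(|i - j|), (r_k)_i = rho(i), i,j = 1..k.
Equivalently, Durbin-Levinson gives phi_{kk} iteratively:
  phi_{11} = rho(1)
  phi_{kk} = [rho(k) - sum_{j=1..k-1} phi_{k-1,j} rho(k-j)]
            / [1 - sum_{j=1..k-1} phi_{k-1,j} rho(j)],
  phi_{k,j} = phi_{k-1,j} - phi_{kk} phi_{k-1,k-j},  j = 1..k-1.
Step k = 1:
  phi_11 = rho(1) = -0.3303.
Step k = 2:
  phi_22 = [rho(2) - phi_11 rho(1)] / [1 - phi_11 rho(1)] = [-0.2039 - (-0.3303)(-0.3303)] / [1 - (-0.3303)(-0.3303)]
         = -0.31299809 / 0.89090191 = -0.351327.
  Update: phi_21 = phi_11 - phi_22 phi_11 = -0.3303 - (-0.351327)(-0.3303) = -0.446343.
Step k = 3:
  phi_33 = [rho(3) - phi_21 rho(2) - phi_22 rho(1)] / [1 - phi_21 rho(1) - phi_22 rho(2)]
    numerator   = 0.4125 - (-0.446343)(-0.2039) - (-0.351327)(-0.3303) = 0.2054472
    denominator = 1 - (-0.446343)(-0.3303) - (-0.351327)(-0.2039) = 0.78093716
  phi_33 = 0.2054472 / 0.78093716 = 0.2631.
Therefore phi_{33} = 0.2631.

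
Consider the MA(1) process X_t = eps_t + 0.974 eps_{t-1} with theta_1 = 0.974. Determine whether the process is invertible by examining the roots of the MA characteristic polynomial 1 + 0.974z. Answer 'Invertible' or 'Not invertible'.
\text{Invertible}

The MA(q) characteristic polynomial is P(z) = 1 + 0.974z.
Invertibility requires all roots to lie outside the unit circle, i.e. |z| > 1 for every root.
This is linear in z: 1 + (0.974) z = 0  =>  z = -1/(0.974) = -1.026694,  |z| = 1.026694.
Moduli of all roots: 1.0267.
All moduli strictly greater than 1? Yes.
Verdict: Invertible.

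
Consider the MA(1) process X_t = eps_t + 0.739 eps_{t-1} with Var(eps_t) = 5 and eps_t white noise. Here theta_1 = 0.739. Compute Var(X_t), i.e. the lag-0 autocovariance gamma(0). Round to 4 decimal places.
\gamma(0) = 7.7306

For an MA(q) process X_t = eps_t + sum_i theta_i eps_{t-i} with
Var(eps_t) = sigma^2, the variance is
  gamma(0) = sigma^2 * (1 + sum_i theta_i^2).
  sum_i theta_i^2 = (0.739)^2 = 0.546121.
  gamma(0) = 5 * (1 + 0.546121) = 5 * 1.546121 = 7.730605, which rounds to 7.7306.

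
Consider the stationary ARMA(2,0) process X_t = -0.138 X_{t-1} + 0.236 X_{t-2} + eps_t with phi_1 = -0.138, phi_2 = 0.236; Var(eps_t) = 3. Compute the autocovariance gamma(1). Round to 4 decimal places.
\gamma(1) = -0.5932

Multiply the model equation by X_{t-k} and take expectations. With theta_0 = psi_0 = 1 and psi_j the MA(infinity) weights, this gives
  gamma(k) - sum_i phi_i gamma(k-i) = c_k,
  c_k = sigma^2 * sum_{j=k..q} theta_j psi_{j-k}   (c_k = 0 for k > q),
using gamma(-m) = gamma(m).
Pure AR (q = 0): c_0 = sigma^2 = 3, c_k = 0 for k >= 1.
Equations for k = 0, 1, 2 (AR order 2, c_2 = 0):
  (E0) gamma(0) = phi_1 gamma(1) + phi_2 gamma(2) + c_0
  (E1) gamma(1) = phi_1 gamma(0) + phi_2 gamma(1) + c_1
  (E2) gamma(2) = phi_1 gamma(1) + phi_2 gamma(0)
From (E1): gamma(1) = A gamma(0) + B with
  A = phi_1 / (1 - phi_2) = -0.138 / 0.764 = -0.180628,   B = c_1 / (1 - phi_2) = 0 / 0.764 = 0.
Insert (E2) into (E0): gamma(0) (1 - phi_2^2) = phi_1 (1 + phi_2) gamma(1) + c_0.
  phi_1 (1 + phi_2) = (-0.138)(1.236) = -0.170568,   1 - phi_2^2 = 0.944304.
Replace gamma(1) by A gamma(0) + B and collect gamma(0):
  gamma(0) [0.944304 - (-0.170568)(-0.180628)] = c_0 = 3
  gamma(0) * 0.913495 = 3
  gamma(0) = 3 / 0.913495 = 3.284092.
  gamma(1) = A gamma(0) = (-0.180628)(3.284092) = -0.5932.
Therefore gamma(1) = -0.5932 (to 4 decimal places).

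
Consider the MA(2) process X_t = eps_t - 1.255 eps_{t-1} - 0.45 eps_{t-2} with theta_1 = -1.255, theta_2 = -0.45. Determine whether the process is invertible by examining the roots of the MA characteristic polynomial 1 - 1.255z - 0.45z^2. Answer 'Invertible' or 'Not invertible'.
\text{Not invertible}

The MA(q) characteristic polynomial is P(z) = 1 - 1.255z - 0.45z^2.
Invertibility requires all roots to lie outside the unit circle, i.e. |z| > 1 for every root.
Set 1 + (-1.255) z + (-0.45) z^2 = 0, i.e. a z^2 + b z + c = 0 with a = -0.45, b = -1.255, c = 1.
Discriminant D = b^2 - 4ac = (-1.255)^2 - 4*(-0.45)*1 = 1.575025 - (-1.8) = 3.375025.
D >= 0, so the roots are real: z = (-b +/- sqrt(D)) / (2a) = (1.255 +/- 1.837124) / (-0.9).
  z_1 = (1.255 + 1.837124) / (-0.9) = -3.4357,   |z_1| = 3.4357.
  z_2 = (1.255 - 1.837124) / (-0.9) = 0.6468,   |z_2| = 0.6468.
Moduli of all roots: 3.4357, 0.6468.
All moduli strictly greater than 1? No.
Verdict: Not invertible.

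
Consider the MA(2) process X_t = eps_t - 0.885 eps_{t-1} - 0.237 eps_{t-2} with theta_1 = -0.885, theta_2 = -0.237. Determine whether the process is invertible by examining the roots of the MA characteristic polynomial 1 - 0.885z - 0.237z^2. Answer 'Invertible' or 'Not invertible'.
\text{Not invertible}

The MA(q) characteristic polynomial is P(z) = 1 - 0.885z - 0.237z^2.
Invertibility requires all roots to lie outside the unit circle, i.e. |z| > 1 for every root.
Set 1 + (-0.885) z + (-0.237) z^2 = 0, i.e. a z^2 + b z + c = 0 with a = -0.237, b = -0.885, c = 1.
Discriminant D = b^2 - 4ac = (-0.885)^2 - 4*(-0.237)*1 = 0.783225 - (-0.948) = 1.731225.
D >= 0, so the roots are real: z = (-b +/- sqrt(D)) / (2a) = (0.885 +/- 1.31576) / (-0.474).
  z_1 = (0.885 + 1.31576) / (-0.474) = -4.643,   |z_1| = 4.643.
  z_2 = (0.885 - 1.31576) / (-0.474) = 0.9088,   |z_2| = 0.9088.
Moduli of all roots: 4.6430, 0.9088.
All moduli strictly greater than 1? No.
Verdict: Not invertible.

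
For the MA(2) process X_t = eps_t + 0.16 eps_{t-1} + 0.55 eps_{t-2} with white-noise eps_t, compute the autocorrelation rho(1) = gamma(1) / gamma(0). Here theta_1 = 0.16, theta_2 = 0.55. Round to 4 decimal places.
\rho(1) = 0.1867

For an MA(q) process with theta_0 = 1, the autocovariance is
  gamma(k) = sigma^2 * sum_{i=0..q-k} theta_i * theta_{i+k},
and rho(k) = gamma(k) / gamma(0). Sigma^2 cancels.
  numerator   = (1)*(0.16) + (0.16)*(0.55) = 0.248.
  denominator = (1)^2 + (0.16)^2 + (0.55)^2 = 1.3281.
  rho(1) = 0.248 / 1.3281 = 0.1867.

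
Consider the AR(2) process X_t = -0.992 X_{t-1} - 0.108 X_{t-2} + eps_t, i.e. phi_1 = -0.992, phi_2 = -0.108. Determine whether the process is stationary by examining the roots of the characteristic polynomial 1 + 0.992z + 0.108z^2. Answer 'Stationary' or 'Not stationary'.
\text{Stationary}

The AR(p) characteristic polynomial is P(z) = 1 + 0.992z + 0.108z^2.
Stationarity requires all roots to lie outside the unit circle, i.e. |z| > 1 for every root.
Set 1 + (0.992) z + (0.108) z^2 = 0, i.e. a z^2 + b z + c = 0 with a = 0.108, b = 0.992, c = 1.
Discriminant D = b^2 - 4ac = (0.992)^2 - 4*(0.108)*1 = 0.984064 - (0.432) = 0.552064.
D >= 0, so the roots are real: z = (-b +/- sqrt(D)) / (2a) = (-0.992 +/- 0.74301) / (0.216).
  z_1 = (-0.992 + 0.74301) / (0.216) = -1.1527,   |z_1| = 1.1527.
  z_2 = (-0.992 - 0.74301) / (0.216) = -8.0325,   |z_2| = 8.0325.
Moduli of all roots: 1.1527, 8.0325.
All moduli strictly greater than 1? Yes.
Verdict: Stationary.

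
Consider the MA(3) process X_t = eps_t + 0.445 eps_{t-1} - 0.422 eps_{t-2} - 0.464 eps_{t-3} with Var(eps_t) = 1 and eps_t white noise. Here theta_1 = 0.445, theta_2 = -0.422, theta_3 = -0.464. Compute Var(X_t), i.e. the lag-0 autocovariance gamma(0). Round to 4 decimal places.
\gamma(0) = 1.5914

For an MA(q) process X_t = eps_t + sum_i theta_i eps_{t-i} with
Var(eps_t) = sigma^2, the variance is
  gamma(0) = sigma^2 * (1 + sum_i theta_i^2).
  sum_i theta_i^2 = (0.445)^2 + (-0.422)^2 + (-0.464)^2 = 0.198025 + 0.178084 + 0.215296 = 0.591405.
  gamma(0) = 1 * (1 + 0.591405) = 1 * 1.591405 = 1.591405, which rounds to 1.5914.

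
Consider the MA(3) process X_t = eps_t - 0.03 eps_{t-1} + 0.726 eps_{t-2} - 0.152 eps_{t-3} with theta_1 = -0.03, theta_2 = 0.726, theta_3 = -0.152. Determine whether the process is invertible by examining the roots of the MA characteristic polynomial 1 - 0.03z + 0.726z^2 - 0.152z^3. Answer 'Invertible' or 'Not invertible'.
\text{Invertible}

The MA(q) characteristic polynomial is P(z) = 1 - 0.03z + 0.726z^2 - 0.152z^3.
Invertibility requires all roots to lie outside the unit circle, i.e. |z| > 1 for every root.
Degree 3: look for a simple real root z0 first, then factor out (1 - z/z0) and solve the remaining quadratic.
Testing z0 = 5: P(5) = 1 + (-0.03)(5) + (0.726)(5)^2 + (-0.152)(5)^3
  = 1 + (-0.15) + (18.15) + (-19) = 0.  So z_0 = 5 is a root, |z_0| = 5.
Divide out the factor (1 - 0.2 z) = (1 - z/z0) (since 1/z0 = 0.2):
  P(z) = (1 - 0.2 z)(1 + (0.17) z + (0.76) z^2)
  [check: z-coef 0.17 - (0.2) = -0.03; z^2-coef 0.76 - (0.2)(0.17) = 0.726; z^3-coef -(0.2)(0.76) = -0.152.]
Remaining roots from the quadratic factor 1 + (0.17) z + (0.76) z^2:
  Set 1 + (0.17) z + (0.76) z^2 = 0, i.e. a z^2 + b z + c = 0 with a = 0.76, b = 0.17, c = 1.
  Discriminant D = b^2 - 4ac = (0.17)^2 - 4*(0.76)*1 = 0.0289 - (3.04) = -3.0111.
  D < 0, so the roots are the complex-conjugate pair z = (-b +/- i sqrt(-D)) / (2a) = -0.1118 +/- 1.1416i.
  For a conjugate pair |z|^2 = z * conj(z) = (product of roots) = c/a = 1/(0.76) = 1.315789, so |z| = sqrt(1.315789) = 1.1471 for both roots.
Moduli of all roots: 5.0000, 1.1471, 1.1471.
All moduli strictly greater than 1? Yes.
Verdict: Invertible.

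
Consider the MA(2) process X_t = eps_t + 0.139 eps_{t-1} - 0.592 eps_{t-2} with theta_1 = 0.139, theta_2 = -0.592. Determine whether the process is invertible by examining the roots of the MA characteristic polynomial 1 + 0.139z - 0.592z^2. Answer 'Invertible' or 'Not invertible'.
\text{Invertible}

The MA(q) characteristic polynomial is P(z) = 1 + 0.139z - 0.592z^2.
Invertibility requires all roots to lie outside the unit circle, i.e. |z| > 1 for every root.
Set 1 + (0.139) z + (-0.592) z^2 = 0, i.e. a z^2 + b z + c = 0 with a = -0.592, b = 0.139, c = 1.
Discriminant D = b^2 - 4ac = (0.139)^2 - 4*(-0.592)*1 = 0.019321 - (-2.368) = 2.387321.
D >= 0, so the roots are real: z = (-b +/- sqrt(D)) / (2a) = (-0.139 +/- 1.545096) / (-1.184).
  z_1 = (-0.139 + 1.545096) / (-1.184) = -1.1876,   |z_1| = 1.1876.
  z_2 = (-0.139 - 1.545096) / (-1.184) = 1.4224,   |z_2| = 1.4224.
Moduli of all roots: 1.1876, 1.4224.
All moduli strictly greater than 1? Yes.
Verdict: Invertible.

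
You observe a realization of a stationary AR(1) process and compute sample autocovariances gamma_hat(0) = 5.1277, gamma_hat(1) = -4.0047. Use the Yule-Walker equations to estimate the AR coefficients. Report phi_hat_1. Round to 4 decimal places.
\hat\phi_{1} = -0.7810

The Yule-Walker equations for an AR(p) process read, in matrix form,
  Gamma_p phi = r_p,   with   (Gamma_p)_{ij} = gamma(|i - j|),
                       (r_p)_i = gamma(i),   i,j = 1..p.
Substitute the sample gammas (Toeplitz matrix and right-hand side of size 1):
  Gamma_p = [[5.1277]]
  r_p     = [-4.0047]
With p = 1 this is the single equation gamma(0) phi_1 = gamma(1):
  phi_hat_1 = gamma(1) / gamma(0) = -4.0047 / 5.1277 = -0.7810.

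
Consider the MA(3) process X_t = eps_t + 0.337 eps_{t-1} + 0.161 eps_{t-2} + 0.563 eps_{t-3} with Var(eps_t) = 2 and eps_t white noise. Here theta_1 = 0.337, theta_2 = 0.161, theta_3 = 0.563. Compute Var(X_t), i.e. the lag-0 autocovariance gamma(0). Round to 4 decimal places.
\gamma(0) = 2.9129

For an MA(q) process X_t = eps_t + sum_i theta_i eps_{t-i} with
Var(eps_t) = sigma^2, the variance is
  gamma(0) = sigma^2 * (1 + sum_i theta_i^2).
  sum_i theta_i^2 = (0.337)^2 + (0.161)^2 + (0.563)^2 = 0.113569 + 0.025921 + 0.316969 = 0.456459.
  gamma(0) = 2 * (1 + 0.456459) = 2 * 1.456459 = 2.912918, which rounds to 2.9129.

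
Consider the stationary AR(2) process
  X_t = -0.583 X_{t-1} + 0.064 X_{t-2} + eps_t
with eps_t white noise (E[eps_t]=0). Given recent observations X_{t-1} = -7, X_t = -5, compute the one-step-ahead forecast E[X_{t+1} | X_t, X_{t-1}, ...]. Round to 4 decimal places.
E[X_{t+1} \mid \mathcal F_t] = 2.4670

For an AR(p) model X_t = c + sum_i phi_i X_{t-i} + eps_t, the
one-step-ahead conditional mean is
  E[X_{t+1} | X_t, ...] = c + sum_i phi_i X_{t+1-i}.
Substitute known values:
  E[X_{t+1} | ...] = (-0.583) * (-5) + (0.064) * (-7)
                   = 2.4670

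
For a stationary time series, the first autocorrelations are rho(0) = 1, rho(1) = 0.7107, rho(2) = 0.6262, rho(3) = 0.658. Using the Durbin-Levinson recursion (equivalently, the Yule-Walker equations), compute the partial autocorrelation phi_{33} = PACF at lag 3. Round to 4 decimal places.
\phi_{33} = 0.3180

The PACF at lag k is phi_{kk}, the last component of the solution
to the Yule-Walker system G_k phi = r_k where
  (G_k)_{ij} = rho(|i - j|), (r_k)_i = rho(i), i,j = 1..k.
Equivalently, Durbin-Levinson gives phi_{kk} iteratively:
  phi_{11} = rho(1)
  phi_{kk} = [rho(k) - sum_{j=1..k-1} phi_{k-1,j} rho(k-j)]
            / [1 - sum_{j=1..k-1} phi_{k-1,j} rho(j)],
  phi_{k,j} = phi_{k-1,j} - phi_{kk} phi_{k-1,k-j},  j = 1..k-1.
Step k = 1:
  phi_11 = rho(1) = 0.7107.
Step k = 2:
  phi_22 = [rho(2) - phi_11 rho(1)] / [1 - phi_11 rho(1)] = [0.6262 - (0.7107)(0.7107)] / [1 - (0.7107)(0.7107)]
         = 0.12110551 / 0.49490551 = 0.244704.
  Update: phi_21 = phi_11 - phi_22 phi_11 = 0.7107 - (0.244704)(0.7107) = 0.536789.
Step k = 3:
  phi_33 = [rho(3) - phi_21 rho(2) - phi_22 rho(1)] / [1 - phi_21 rho(1) - phi_22 rho(2)]
    numerator   = 0.658 - (0.536789)(0.6262) - (0.244704)(0.7107) = 0.1479516
    denominator = 1 - (0.536789)(0.7107) - (0.244704)(0.6262) = 0.46527047
  phi_33 = 0.1479516 / 0.46527047 = 0.318.
Therefore phi_{33} = 0.3180.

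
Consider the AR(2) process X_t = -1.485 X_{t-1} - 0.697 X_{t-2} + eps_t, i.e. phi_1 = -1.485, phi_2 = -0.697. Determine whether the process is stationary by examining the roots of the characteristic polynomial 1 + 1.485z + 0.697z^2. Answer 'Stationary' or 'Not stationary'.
\text{Stationary}

The AR(p) characteristic polynomial is P(z) = 1 + 1.485z + 0.697z^2.
Stationarity requires all roots to lie outside the unit circle, i.e. |z| > 1 for every root.
Set 1 + (1.485) z + (0.697) z^2 = 0, i.e. a z^2 + b z + c = 0 with a = 0.697, b = 1.485, c = 1.
Discriminant D = b^2 - 4ac = (1.485)^2 - 4*(0.697)*1 = 2.205225 - (2.788) = -0.582775.
D < 0, so the roots are the complex-conjugate pair z = (-b +/- i sqrt(-D)) / (2a) = -1.0653 +/- 0.5476i.
For a conjugate pair |z|^2 = z * conj(z) = (product of roots) = c/a = 1/(0.697) = 1.43472, so |z| = sqrt(1.43472) = 1.1978 for both roots.
Moduli of all roots: 1.1978, 1.1978.
All moduli strictly greater than 1? Yes.
Verdict: Stationary.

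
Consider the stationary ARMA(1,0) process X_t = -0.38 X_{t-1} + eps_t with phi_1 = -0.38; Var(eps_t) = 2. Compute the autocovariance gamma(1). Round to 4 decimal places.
\gamma(1) = -0.8883

Multiply the model equation by X_{t-k} and take expectations. With theta_0 = psi_0 = 1 and psi_j the MA(infinity) weights, this gives
  gamma(k) - sum_i phi_i gamma(k-i) = c_k,
  c_k = sigma^2 * sum_{j=k..q} theta_j psi_{j-k}   (c_k = 0 for k > q),
using gamma(-m) = gamma(m).
Pure AR (q = 0): c_0 = sigma^2 = 2, c_k = 0 for k >= 1.
Equations for k = 0 and k = 1 (AR order 1):
  gamma(0) = phi_1 gamma(1) + c_0
  gamma(1) = phi_1 gamma(0) + c_1
Substituting the second into the first: gamma(0) (1 - phi_1^2) = c_0 + phi_1 c_1, so
  gamma(0) = c_0 / (1 - phi_1^2) = 2 / (1 - (-0.38)^2) = 2 / 0.8556 = 2.337541.
  gamma(1) = phi_1 gamma(0) = (-0.38)(2.337541) = -0.888266.
Therefore gamma(1) = -0.8883 (to 4 decimal places).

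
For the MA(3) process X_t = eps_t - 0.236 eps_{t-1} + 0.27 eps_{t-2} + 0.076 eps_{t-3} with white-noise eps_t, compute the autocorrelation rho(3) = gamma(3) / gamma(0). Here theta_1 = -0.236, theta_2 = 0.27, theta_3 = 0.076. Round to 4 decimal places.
\rho(3) = 0.0670

For an MA(q) process with theta_0 = 1, the autocovariance is
  gamma(k) = sigma^2 * sum_{i=0..q-k} theta_i * theta_{i+k},
and rho(k) = gamma(k) / gamma(0). Sigma^2 cancels.
  numerator   = (1)*(0.076) = 0.076.
  denominator = (1)^2 + (-0.236)^2 + (0.27)^2 + (0.076)^2 = 1.134372.
  rho(3) = 0.076 / 1.134372 = 0.0670.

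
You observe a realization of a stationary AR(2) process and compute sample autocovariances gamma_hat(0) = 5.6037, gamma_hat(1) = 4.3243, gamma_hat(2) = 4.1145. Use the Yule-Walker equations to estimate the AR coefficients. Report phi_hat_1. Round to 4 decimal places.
\hat\phi_{1} = 0.5070

The Yule-Walker equations for an AR(p) process read, in matrix form,
  Gamma_p phi = r_p,   with   (Gamma_p)_{ij} = gamma(|i - j|),
                       (r_p)_i = gamma(i),   i,j = 1..p.
Substitute the sample gammas (Toeplitz matrix and right-hand side of size 2):
  Gamma_p = [[5.6037, 4.3243], [4.3243, 5.6037]]
  r_p     = [4.3243, 4.1145]
Written out:
  5.6037 phi_1 + 4.3243 phi_2 = 4.3243
  4.3243 phi_1 + 5.6037 phi_2 = 4.1145
Solve by Cramer's rule:
  det = gamma(0)^2 - gamma(1)^2 = (5.6037)^2 - (4.3243)^2 = 31.40145369 - 18.69957049 = 12.7018832
  phi_hat_1 = [gamma(1) gamma(0) - gamma(1) gamma(2)] / det = [(4.3243)(5.6037) - (4.3243)(4.1145)] / 12.7018832 = 6.43974756 / 12.7018832 = 0.507
  phi_hat_2 = [gamma(0) gamma(2) - gamma(1)^2] / det = [(5.6037)(4.1145) - (4.3243)^2] / 12.7018832 = 4.35685316 / 12.7018832 = 0.343
So phi_hat = [0.5070, 0.3430].
Therefore phi_hat_1 = 0.5070.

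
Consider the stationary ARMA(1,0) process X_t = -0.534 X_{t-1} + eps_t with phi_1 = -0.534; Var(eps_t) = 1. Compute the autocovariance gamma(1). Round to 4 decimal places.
\gamma(1) = -0.7470

Multiply the model equation by X_{t-k} and take expectations. With theta_0 = psi_0 = 1 and psi_j the MA(infinity) weights, this gives
  gamma(k) - sum_i phi_i gamma(k-i) = c_k,
  c_k = sigma^2 * sum_{j=k..q} theta_j psi_{j-k}   (c_k = 0 for k > q),
using gamma(-m) = gamma(m).
Pure AR (q = 0): c_0 = sigma^2 = 1, c_k = 0 for k >= 1.
Equations for k = 0 and k = 1 (AR order 1):
  gamma(0) = phi_1 gamma(1) + c_0
  gamma(1) = phi_1 gamma(0) + c_1
Substituting the second into the first: gamma(0) (1 - phi_1^2) = c_0 + phi_1 c_1, so
  gamma(0) = c_0 / (1 - phi_1^2) = 1 / (1 - (-0.534)^2) = 1 / 0.714844 = 1.398907.
  gamma(1) = phi_1 gamma(0) = (-0.534)(1.398907) = -0.747016.
Therefore gamma(1) = -0.7470 (to 4 decimal places).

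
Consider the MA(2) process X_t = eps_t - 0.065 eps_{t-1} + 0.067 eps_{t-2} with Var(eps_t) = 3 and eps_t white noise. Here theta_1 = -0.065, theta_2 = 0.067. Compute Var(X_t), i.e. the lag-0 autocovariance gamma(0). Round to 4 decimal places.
\gamma(0) = 3.0261

For an MA(q) process X_t = eps_t + sum_i theta_i eps_{t-i} with
Var(eps_t) = sigma^2, the variance is
  gamma(0) = sigma^2 * (1 + sum_i theta_i^2).
  sum_i theta_i^2 = (-0.065)^2 + (0.067)^2 = 0.004225 + 0.004489 = 0.008714.
  gamma(0) = 3 * (1 + 0.008714) = 3 * 1.008714 = 3.026142, which rounds to 3.0261.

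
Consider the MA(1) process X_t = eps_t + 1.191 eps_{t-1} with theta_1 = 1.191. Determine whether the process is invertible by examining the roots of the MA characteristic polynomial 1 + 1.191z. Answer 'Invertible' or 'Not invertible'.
\text{Not invertible}

The MA(q) characteristic polynomial is P(z) = 1 + 1.191z.
Invertibility requires all roots to lie outside the unit circle, i.e. |z| > 1 for every root.
This is linear in z: 1 + (1.191) z = 0  =>  z = -1/(1.191) = -0.839631,  |z| = 0.839631.
Moduli of all roots: 0.8396.
All moduli strictly greater than 1? No.
Verdict: Not invertible.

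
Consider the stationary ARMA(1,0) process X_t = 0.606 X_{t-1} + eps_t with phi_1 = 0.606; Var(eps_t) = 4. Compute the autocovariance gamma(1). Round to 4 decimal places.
\gamma(1) = 3.8308

Multiply the model equation by X_{t-k} and take expectations. With theta_0 = psi_0 = 1 and psi_j the MA(infinity) weights, this gives
  gamma(k) - sum_i phi_i gamma(k-i) = c_k,
  c_k = sigma^2 * sum_{j=k..q} theta_j psi_{j-k}   (c_k = 0 for k > q),
using gamma(-m) = gamma(m).
Pure AR (q = 0): c_0 = sigma^2 = 4, c_k = 0 for k >= 1.
Equations for k = 0 and k = 1 (AR order 1):
  gamma(0) = phi_1 gamma(1) + c_0
  gamma(1) = phi_1 gamma(0) + c_1
Substituting the second into the first: gamma(0) (1 - phi_1^2) = c_0 + phi_1 c_1, so
  gamma(0) = c_0 / (1 - phi_1^2) = 4 / (1 - (0.606)^2) = 4 / 0.632764 = 6.321472.
  gamma(1) = phi_1 gamma(0) = (0.606)(6.321472) = 3.830812.
Therefore gamma(1) = 3.8308 (to 4 decimal places).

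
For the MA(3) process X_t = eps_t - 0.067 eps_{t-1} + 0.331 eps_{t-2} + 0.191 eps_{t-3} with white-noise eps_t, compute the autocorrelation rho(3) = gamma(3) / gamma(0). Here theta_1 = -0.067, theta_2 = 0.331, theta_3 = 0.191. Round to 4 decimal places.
\rho(3) = 0.1660

For an MA(q) process with theta_0 = 1, the autocovariance is
  gamma(k) = sigma^2 * sum_{i=0..q-k} theta_i * theta_{i+k},
and rho(k) = gamma(k) / gamma(0). Sigma^2 cancels.
  numerator   = (1)*(0.191) = 0.191.
  denominator = (1)^2 + (-0.067)^2 + (0.331)^2 + (0.191)^2 = 1.150531.
  rho(3) = 0.191 / 1.150531 = 0.1660.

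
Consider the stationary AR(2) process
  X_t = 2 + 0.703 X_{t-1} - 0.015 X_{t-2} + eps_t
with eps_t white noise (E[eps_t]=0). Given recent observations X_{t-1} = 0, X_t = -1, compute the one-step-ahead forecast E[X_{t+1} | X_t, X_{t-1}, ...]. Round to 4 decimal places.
E[X_{t+1} \mid \mathcal F_t] = 1.2970

For an AR(p) model X_t = c + sum_i phi_i X_{t-i} + eps_t, the
one-step-ahead conditional mean is
  E[X_{t+1} | X_t, ...] = c + sum_i phi_i X_{t+1-i}.
Substitute known values:
  E[X_{t+1} | ...] = 2 + (0.703) * (-1) + (-0.015) * (0)
                   = 1.2970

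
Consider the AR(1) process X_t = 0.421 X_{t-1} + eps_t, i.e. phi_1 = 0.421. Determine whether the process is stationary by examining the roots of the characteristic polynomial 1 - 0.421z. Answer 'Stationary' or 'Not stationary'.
\text{Stationary}

The AR(p) characteristic polynomial is P(z) = 1 - 0.421z.
Stationarity requires all roots to lie outside the unit circle, i.e. |z| > 1 for every root.
This is linear in z: 1 + (-0.421) z = 0  =>  z = -1/(-0.421) = 2.375297,  |z| = 2.375297.
Moduli of all roots: 2.3753.
All moduli strictly greater than 1? Yes.
Verdict: Stationary.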